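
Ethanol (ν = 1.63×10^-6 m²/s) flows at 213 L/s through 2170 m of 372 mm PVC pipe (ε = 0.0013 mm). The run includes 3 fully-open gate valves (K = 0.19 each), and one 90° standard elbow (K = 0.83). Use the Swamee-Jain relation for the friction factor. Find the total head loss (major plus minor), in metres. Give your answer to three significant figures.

V = 4Q/(πD²) = 1.960 m/s; V²/2g = 0.1958 m
Re = 4.47×10^5, ε/D = 3.49×10^-6 → f = 0.01341 (Swamee-Jain)
Major: h_f = f(L/D)·V²/2g = 0.01341·5833·0.1958 = 15.31 m
Minor: ΣK = 1.40; h_m = ΣK·V²/2g = 0.2741 m
Total H_L = 15.31 + 0.2741 = 15.59 m

H_L ≈ 15.6 m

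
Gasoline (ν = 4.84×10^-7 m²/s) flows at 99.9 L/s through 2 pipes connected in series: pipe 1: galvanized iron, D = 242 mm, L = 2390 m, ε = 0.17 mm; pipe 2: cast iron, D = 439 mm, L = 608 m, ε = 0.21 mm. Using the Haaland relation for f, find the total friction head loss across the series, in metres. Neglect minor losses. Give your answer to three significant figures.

Pipe 1: V = 2.172 m/s, Re = 1.09×10^6, ε/D = 7.02×10^-4, f = 0.01840, h_1 = f(L/D)V²/2g = 43.70 m
Pipe 2: V = 0.6600 m/s, Re = 5.99×10^5, ε/D = 4.78×10^-4, f = 0.01730, h_2 = f(L/D)V²/2g = 0.5321 m
Series → Q common, losses add: H = Σh = 44.23 m

H ≈ 44.2 m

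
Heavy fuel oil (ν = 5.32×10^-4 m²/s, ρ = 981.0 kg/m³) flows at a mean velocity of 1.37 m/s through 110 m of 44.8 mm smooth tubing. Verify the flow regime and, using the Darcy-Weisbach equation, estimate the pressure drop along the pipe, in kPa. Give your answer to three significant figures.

Re = VD/ν = 1.37·0.04480/5.32×10^-4 = 115 → laminar (Re < 2300)
f = 64/Re = 0.5547
h_f = f(L/D)V²/(2g) = 0.5547·(110/0.04480)·1.37²/(2·9.81) = 130.3 m
Δp = ρg·h_f = 981.0·9.81·130.3 = 1254 kPa

Δp ≈ 1250 kPa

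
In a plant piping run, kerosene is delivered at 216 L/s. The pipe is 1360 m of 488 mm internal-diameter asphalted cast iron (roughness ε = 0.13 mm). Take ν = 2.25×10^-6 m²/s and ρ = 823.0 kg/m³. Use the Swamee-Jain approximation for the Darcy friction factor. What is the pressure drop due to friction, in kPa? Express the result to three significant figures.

V = 4Q/(πD²) = 4·0.216/(π·0.488²) = 1.155 m/s
Re = VD/ν = 1.155·0.488/2.25×10^-6 = 2.50×10^5 → turbulent
ε/D = 0.13/488 = 2.66×10^-4
Swamee-Jain: f = 0.01713
h_f = f(L/D)V²/(2g) = 0.01713·(1360/0.488)·1.155²/(2·9.81) = 3.246 m
Δp = ρg·h_f = 823.0·9.81·3.246 = 26.21 kPa

Δp ≈ 26.2 kPa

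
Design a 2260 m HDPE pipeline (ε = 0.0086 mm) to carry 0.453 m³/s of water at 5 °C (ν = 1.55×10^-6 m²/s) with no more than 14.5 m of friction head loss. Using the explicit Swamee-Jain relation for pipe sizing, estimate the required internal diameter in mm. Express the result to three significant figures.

D ≈ 512 mm

Swamee-Jain (Type III): D = 0.66·[ε^1.25·(LQ²/(gh_f))^4.75 + ν·Q^9.4·(L/(gh_f))^5.2]^0.04
LQ²/(gh_f) = 3.260; L/(gh_f) = 15.89
Term 1 = ε^1.25·(…)^4.75 = 1.28×10^-4; Term 2 = ν·Q^9.4·(…)^5.2 = 0.00160
D = 0.66·(1.28×10^-4 + 0.00160)^0.04 = 0.5117 m = 512 mm
Check: V = 2.20 m/s, Re = 7.27×10^5, f = 0.01259, h_f = 13.8 m ≈ 14.5 m ✓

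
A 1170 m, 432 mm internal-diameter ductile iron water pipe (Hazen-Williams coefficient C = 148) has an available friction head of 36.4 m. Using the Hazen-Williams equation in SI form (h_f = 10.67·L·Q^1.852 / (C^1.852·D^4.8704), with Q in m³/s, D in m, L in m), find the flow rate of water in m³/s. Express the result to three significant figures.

Rearranging: Q = [h_f·C^1.852·D^4.8704 / (10.67·L)]^(1/1.852)
Q = [36.4·148^1.852·0.432^4.8704 / (10.67·1170)]^0.540 = 0.6962 m³/s

Q ≈ 0.696 m³/s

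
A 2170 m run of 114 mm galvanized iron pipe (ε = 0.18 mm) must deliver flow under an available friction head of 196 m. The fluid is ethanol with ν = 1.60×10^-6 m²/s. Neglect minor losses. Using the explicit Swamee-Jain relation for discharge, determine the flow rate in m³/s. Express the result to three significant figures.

Q ≈ 0.0303 m³/s

Swamee-Jain (Type II): Q = -0.965·√(gD⁵h_f/L)·ln[ε/(3.7D) + √(3.17ν²L/(gD³h_f))]
√(gD⁵h_f/L) = √(9.81·0.114⁵·196/2170) = 0.004130
ε/(3.7D) = 4.27×10^-4; √(3.17ν²L/(gD³h_f)) = 7.86×10^-5
Q = -0.965·0.004130·ln(5.054×10^-4) = 0.03025 m³/s
Check: V = 2.96 m/s, Re = 2.11×10^5, f = 0.02317, h_f = 198 m ≈ 196 m ✓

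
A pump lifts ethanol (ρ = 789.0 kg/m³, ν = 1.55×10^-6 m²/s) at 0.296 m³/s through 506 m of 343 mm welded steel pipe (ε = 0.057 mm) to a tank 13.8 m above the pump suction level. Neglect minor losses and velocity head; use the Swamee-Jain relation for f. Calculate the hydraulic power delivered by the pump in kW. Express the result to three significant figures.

V = 4Q/(πD²) = 3.203 m/s; Re = 7.09×10^5; ε/D = 1.66×10^-4; f = 0.01474
h_f = f(L/D)V²/2g = 11.37 m
Total head H = z + h_f = 13.8 + 11.37 = 25.17 m
P_hyd = ρgQH = 789.0·9.81·0.296·25.17 = 57.67 kW

P_hyd ≈ 57.7 kW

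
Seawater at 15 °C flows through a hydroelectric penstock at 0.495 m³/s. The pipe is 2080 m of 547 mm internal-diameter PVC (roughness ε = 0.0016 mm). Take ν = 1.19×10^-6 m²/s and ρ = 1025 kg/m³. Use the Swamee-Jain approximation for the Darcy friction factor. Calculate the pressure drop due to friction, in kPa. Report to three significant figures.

Δp ≈ 102 kPa

V = 4Q/(πD²) = 4·0.495/(π·0.547²) = 2.106 m/s
Re = VD/ν = 2.106·0.547/1.19×10^-6 = 9.68×10^5 → turbulent
ε/D = 0.0016/547 = 2.93×10^-6
Swamee-Jain: f = 0.01174
h_f = f(L/D)V²/(2g) = 0.01174·(2080/0.547)·2.106²/(2·9.81) = 10.10 m
Δp = ρg·h_f = 1025·9.81·10.10 = 101.5 kPa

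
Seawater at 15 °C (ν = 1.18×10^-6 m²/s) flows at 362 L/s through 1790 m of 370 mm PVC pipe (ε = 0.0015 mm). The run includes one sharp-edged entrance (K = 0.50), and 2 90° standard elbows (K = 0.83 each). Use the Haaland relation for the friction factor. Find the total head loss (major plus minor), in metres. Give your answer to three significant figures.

V = 4Q/(πD²) = 3.367 m/s; V²/2g = 0.5777 m
Re = 1.06×10^6, ε/D = 4.05×10^-6 → f = 0.01155 (Haaland)
Major: h_f = f(L/D)·V²/2g = 0.01155·4838·0.5777 = 32.29 m
Minor: ΣK = 2.16; h_m = ΣK·V²/2g = 1.248 m
Total H_L = 32.29 + 1.248 = 33.54 m

H_L ≈ 33.5 m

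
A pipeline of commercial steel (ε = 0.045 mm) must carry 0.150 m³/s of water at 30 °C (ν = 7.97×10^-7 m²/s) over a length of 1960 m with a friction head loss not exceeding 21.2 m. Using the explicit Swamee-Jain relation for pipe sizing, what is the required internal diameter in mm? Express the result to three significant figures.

D ≈ 305 mm

Swamee-Jain (Type III): D = 0.66·[ε^1.25·(LQ²/(gh_f))^4.75 + ν·Q^9.4·(L/(gh_f))^5.2]^0.04
LQ²/(gh_f) = 0.2120; L/(gh_f) = 9.424
Term 1 = ε^1.25·(…)^4.75 = 2.33×10^-9; Term 2 = ν·Q^9.4·(…)^5.2 = 1.67×10^-9
D = 0.66·(2.33×10^-9 + 1.67×10^-9)^0.04 = 0.3045 m = 305 mm
Check: V = 2.06 m/s, Re = 7.87×10^5, f = 0.01441, h_f = 20.0 m ≈ 21.2 m ✓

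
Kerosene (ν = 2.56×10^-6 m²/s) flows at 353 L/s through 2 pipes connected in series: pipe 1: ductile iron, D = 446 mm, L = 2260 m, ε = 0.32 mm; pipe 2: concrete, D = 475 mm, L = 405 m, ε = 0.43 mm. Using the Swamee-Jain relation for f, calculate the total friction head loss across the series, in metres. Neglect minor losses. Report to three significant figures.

H ≈ 28.8 m

Pipe 1: V = 2.260 m/s, Re = 3.94×10^5, ε/D = 7.17×10^-4, f = 0.01921, h_1 = f(L/D)V²/2g = 25.33 m
Pipe 2: V = 1.992 m/s, Re = 3.70×10^5, ε/D = 9.05×10^-4, f = 0.02015, h_2 = f(L/D)V²/2g = 3.476 m
Series → Q common, losses add: H = Σh = 28.80 m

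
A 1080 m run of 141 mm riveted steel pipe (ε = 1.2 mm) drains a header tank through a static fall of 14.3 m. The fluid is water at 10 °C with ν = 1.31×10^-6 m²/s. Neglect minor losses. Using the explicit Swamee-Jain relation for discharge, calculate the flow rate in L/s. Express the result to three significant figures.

Swamee-Jain (Type II): Q = -0.965·√(gD⁵h_f/L)·ln[ε/(3.7D) + √(3.17ν²L/(gD³h_f))]
√(gD⁵h_f/L) = √(9.81·0.141⁵·14.3/1080) = 0.002691
ε/(3.7D) = 0.00230; √(3.17ν²L/(gD³h_f)) = 1.22×10^-4
Q = -0.965·0.002691·ln(0.002422) = 0.01564 m³/s
Check: V = 1.00 m/s, Re = 1.08×10^5, f = 0.03677, h_f = 14.4 m ≈ 14.3 m ✓

Q ≈ 15.6 L/s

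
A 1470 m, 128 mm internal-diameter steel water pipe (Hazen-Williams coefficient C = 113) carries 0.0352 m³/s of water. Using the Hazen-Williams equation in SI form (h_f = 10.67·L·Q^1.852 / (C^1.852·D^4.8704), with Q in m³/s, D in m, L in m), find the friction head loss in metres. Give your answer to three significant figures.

h_f ≈ 112 m

h_f = 10.67·1470·0.0352^1.852 / (113^1.852·0.128^4.8704) = 112.1 m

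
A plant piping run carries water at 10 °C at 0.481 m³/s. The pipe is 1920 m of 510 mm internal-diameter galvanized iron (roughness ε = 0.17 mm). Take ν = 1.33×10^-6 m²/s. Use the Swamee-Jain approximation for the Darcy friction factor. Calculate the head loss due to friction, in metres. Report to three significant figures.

h_f ≈ 17.1 m

V = 4Q/(πD²) = 4·0.481/(π·0.510²) = 2.355 m/s
Re = VD/ν = 2.355·0.510/1.33×10^-6 = 9.03×10^5 → turbulent
ε/D = 0.17/510 = 3.33×10^-4
Swamee-Jain: f = 0.01611
h_f = f(L/D)V²/(2g) = 0.01611·(1920/0.510)·2.355²/(2·9.81) = 17.14 m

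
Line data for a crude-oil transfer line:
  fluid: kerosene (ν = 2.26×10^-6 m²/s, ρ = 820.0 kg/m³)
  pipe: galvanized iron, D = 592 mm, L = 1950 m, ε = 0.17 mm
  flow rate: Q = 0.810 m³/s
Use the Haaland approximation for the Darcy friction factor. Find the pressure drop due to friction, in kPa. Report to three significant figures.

V = 4Q/(πD²) = 4·0.810/(π·0.592²) = 2.943 m/s
Re = VD/ν = 2.943·0.592/2.26×10^-6 = 7.71×10^5 → turbulent
ε/D = 0.17/592 = 2.87×10^-4
Haaland: f = 0.01566
h_f = f(L/D)V²/(2g) = 0.01566·(1950/0.592)·2.943²/(2·9.81) = 22.77 m
Δp = ρg·h_f = 820.0·9.81·22.77 = 183.1 kPa

Δp ≈ 183 kPa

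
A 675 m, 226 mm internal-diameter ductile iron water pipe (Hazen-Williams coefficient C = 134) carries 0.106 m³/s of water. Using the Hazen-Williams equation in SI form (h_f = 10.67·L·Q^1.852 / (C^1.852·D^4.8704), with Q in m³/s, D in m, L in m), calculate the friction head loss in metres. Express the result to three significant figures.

h_f = 10.67·675·0.106^1.852 / (134^1.852·0.226^4.8704) = 18.14 m

h_f ≈ 18.1 m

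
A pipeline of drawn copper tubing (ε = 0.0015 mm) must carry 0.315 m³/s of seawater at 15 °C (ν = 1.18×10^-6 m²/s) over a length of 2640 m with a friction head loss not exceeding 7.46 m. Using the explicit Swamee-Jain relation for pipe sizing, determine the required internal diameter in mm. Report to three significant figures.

D ≈ 522 mm

Swamee-Jain (Type III): D = 0.66·[ε^1.25·(LQ²/(gh_f))^4.75 + ν·Q^9.4·(L/(gh_f))^5.2]^0.04
LQ²/(gh_f) = 3.579; L/(gh_f) = 36.07
Term 1 = ε^1.25·(…)^4.75 = 2.24×10^-5; Term 2 = ν·Q^9.4·(…)^5.2 = 0.00284
D = 0.66·(2.24×10^-5 + 0.00284)^0.04 = 0.5222 m = 522 mm
Check: V = 1.47 m/s, Re = 6.51×10^5, f = 0.01255, h_f = 7.00 m ≈ 7.46 m ✓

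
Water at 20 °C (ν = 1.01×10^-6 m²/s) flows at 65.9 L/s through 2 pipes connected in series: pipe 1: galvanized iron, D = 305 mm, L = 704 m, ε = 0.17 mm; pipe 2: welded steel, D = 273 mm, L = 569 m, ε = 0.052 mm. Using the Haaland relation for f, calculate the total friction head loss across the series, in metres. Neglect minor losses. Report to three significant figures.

H ≈ 3.92 m

Pipe 1: V = 0.9020 m/s, Re = 2.72×10^5, ε/D = 5.57×10^-4, f = 0.01851, h_1 = f(L/D)V²/2g = 1.772 m
Pipe 2: V = 1.126 m/s, Re = 3.04×10^5, ε/D = 1.90×10^-4, f = 0.01596, h_2 = f(L/D)V²/2g = 2.149 m
Series → Q common, losses add: H = Σh = 3.921 m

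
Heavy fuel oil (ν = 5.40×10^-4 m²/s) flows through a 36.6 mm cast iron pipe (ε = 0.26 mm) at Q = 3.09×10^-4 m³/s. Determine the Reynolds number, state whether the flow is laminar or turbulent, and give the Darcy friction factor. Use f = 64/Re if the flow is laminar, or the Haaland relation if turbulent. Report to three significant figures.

V = 4Q/(πD²) = 0.2937 m/s
Re = VD/ν = 0.2937·0.0366/5.40×10^-4 = 19.9
Re < 2300 → laminar → f = 64/Re = 3.215

Re ≈ 19.9; laminar; f = 64/Re ≈ 3.22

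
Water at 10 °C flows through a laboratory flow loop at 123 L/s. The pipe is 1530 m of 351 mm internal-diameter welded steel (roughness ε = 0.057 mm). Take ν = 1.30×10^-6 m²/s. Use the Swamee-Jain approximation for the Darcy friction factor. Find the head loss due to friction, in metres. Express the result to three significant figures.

h_f ≈ 5.65 m

V = 4Q/(πD²) = 4·0.123/(π·0.351²) = 1.271 m/s
Re = VD/ν = 1.271·0.351/1.30×10^-6 = 3.43×10^5 → turbulent
ε/D = 0.057/351 = 1.62×10^-4
Swamee-Jain: f = 0.01575
h_f = f(L/D)V²/(2g) = 0.01575·(1530/0.351)·1.271²/(2·9.81) = 5.654 m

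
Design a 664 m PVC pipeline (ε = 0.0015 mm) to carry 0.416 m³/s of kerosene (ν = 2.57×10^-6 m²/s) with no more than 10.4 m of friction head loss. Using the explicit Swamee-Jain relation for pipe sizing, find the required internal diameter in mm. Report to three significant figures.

Swamee-Jain (Type III): D = 0.66·[ε^1.25·(LQ²/(gh_f))^4.75 + ν·Q^9.4·(L/(gh_f))^5.2]^0.04
LQ²/(gh_f) = 1.126; L/(gh_f) = 6.508
Term 1 = ε^1.25·(…)^4.75 = 9.24×10^-8; Term 2 = ν·Q^9.4·(…)^5.2 = 1.15×10^-5
D = 0.66·(9.24×10^-8 + 1.15×10^-5)^0.04 = 0.4189 m = 419 mm
Check: V = 3.02 m/s, Re = 4.92×10^5, f = 0.01319, h_f = 9.71 m ≈ 10.4 m ✓

D ≈ 419 mm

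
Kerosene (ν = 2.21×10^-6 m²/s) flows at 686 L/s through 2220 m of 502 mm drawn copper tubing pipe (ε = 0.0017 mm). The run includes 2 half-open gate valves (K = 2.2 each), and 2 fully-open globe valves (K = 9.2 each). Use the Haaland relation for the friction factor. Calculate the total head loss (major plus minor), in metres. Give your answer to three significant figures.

H_L ≈ 46.8 m

V = 4Q/(πD²) = 3.466 m/s; V²/2g = 0.6123 m
Re = 7.87×10^5, ε/D = 3.39×10^-6 → f = 0.01211 (Haaland)
Major: h_f = f(L/D)·V²/2g = 0.01211·4422·0.6123 = 32.80 m
Minor: ΣK = 22.8; h_m = ΣK·V²/2g = 13.96 m
Total H_L = 32.80 + 13.96 = 46.76 m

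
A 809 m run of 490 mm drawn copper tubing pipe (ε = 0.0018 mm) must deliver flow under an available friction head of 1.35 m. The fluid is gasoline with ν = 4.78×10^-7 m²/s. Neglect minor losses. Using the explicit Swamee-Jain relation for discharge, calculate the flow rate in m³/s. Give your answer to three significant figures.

Swamee-Jain (Type II): Q = -0.965·√(gD⁵h_f/L)·ln[ε/(3.7D) + √(3.17ν²L/(gD³h_f))]
√(gD⁵h_f/L) = √(9.81·0.490⁵·1.35/809) = 0.02150
ε/(3.7D) = 9.93×10^-7; √(3.17ν²L/(gD³h_f)) = 1.94×10^-5
Q = -0.965·0.02150·ln(2.039×10^-5) = 0.2241 m³/s
Check: V = 1.19 m/s, Re = 1.22×10^6, f = 0.01134, h_f = 1.35 m ≈ 1.35 m ✓

Q ≈ 0.224 m³/s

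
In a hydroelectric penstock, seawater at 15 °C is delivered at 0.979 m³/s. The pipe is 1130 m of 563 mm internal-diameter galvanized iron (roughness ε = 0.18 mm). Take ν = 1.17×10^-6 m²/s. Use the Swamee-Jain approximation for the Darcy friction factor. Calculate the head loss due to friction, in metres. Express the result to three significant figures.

V = 4Q/(πD²) = 4·0.979/(π·0.563²) = 3.933 m/s
Re = VD/ν = 3.933·0.563/1.17×10^-6 = 1.89×10^6 → turbulent
ε/D = 0.18/563 = 3.20×10^-4
Swamee-Jain: f = 0.01560
h_f = f(L/D)V²/(2g) = 0.01560·(1130/0.563)·3.933²/(2·9.81) = 24.68 m

h_f ≈ 24.7 m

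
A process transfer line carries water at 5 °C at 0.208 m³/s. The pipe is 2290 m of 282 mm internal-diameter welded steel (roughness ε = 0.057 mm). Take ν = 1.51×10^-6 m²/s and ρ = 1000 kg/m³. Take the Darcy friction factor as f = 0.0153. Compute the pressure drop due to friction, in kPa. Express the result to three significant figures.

Δp ≈ 689 kPa

V = 4Q/(πD²) = 4·0.208/(π·0.282²) = 3.330 m/s
h_f = f(L/D)V²/(2g) = 0.01530·(2290/0.282)·3.330²/(2·9.81) = 70.23 m
Δp = ρg·h_f = 1000·9.81·70.23 = 689.0 kPa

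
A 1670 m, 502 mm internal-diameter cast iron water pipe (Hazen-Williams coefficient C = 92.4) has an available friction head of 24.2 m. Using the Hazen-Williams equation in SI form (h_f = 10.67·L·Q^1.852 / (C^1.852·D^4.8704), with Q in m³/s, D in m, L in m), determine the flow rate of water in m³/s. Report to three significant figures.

Rearranging: Q = [h_f·C^1.852·D^4.8704 / (10.67·L)]^(1/1.852)
Q = [24.2·92.4^1.852·0.502^4.8704 / (10.67·1670)]^0.540 = 0.4271 m³/s

Q ≈ 0.427 m³/s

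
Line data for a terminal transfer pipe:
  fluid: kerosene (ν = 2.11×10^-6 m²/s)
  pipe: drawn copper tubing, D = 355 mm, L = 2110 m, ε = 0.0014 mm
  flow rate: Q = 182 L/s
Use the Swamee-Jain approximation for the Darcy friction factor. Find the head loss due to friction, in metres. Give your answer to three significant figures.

h_f ≈ 14.7 m

V = 4Q/(πD²) = 4·0.182/(π·0.355²) = 1.839 m/s
Re = VD/ν = 1.839·0.355/2.11×10^-6 = 3.09×10^5 → turbulent
ε/D = 0.0014/355 = 3.94×10^-6
Swamee-Jain: f = 0.01434
h_f = f(L/D)V²/(2g) = 0.01434·(2110/0.355)·1.839²/(2·9.81) = 14.69 m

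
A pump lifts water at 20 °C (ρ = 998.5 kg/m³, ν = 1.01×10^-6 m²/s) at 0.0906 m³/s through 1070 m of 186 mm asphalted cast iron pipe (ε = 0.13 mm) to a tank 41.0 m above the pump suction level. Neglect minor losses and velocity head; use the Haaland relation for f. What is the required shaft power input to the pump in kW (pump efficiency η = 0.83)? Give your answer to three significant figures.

P_shaft ≈ 109 kW

V = 4Q/(πD²) = 3.334 m/s; Re = 6.14×10^5; ε/D = 6.99×10^-4; f = 0.01862
h_f = f(L/D)V²/2g = 60.69 m
Total head H = z + h_f = 41.0 + 60.69 = 101.7 m
P_hyd = ρgQH = 998.5·9.81·0.0906·101.7 = 90.24 kW
P_shaft = P_hyd/η = 90.24/0.83 = 108.7 kW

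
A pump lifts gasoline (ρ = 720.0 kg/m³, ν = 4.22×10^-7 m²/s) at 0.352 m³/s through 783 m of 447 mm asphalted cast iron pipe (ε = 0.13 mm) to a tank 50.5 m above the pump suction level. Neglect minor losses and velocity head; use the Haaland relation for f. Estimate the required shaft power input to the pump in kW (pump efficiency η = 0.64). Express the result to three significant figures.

V = 4Q/(πD²) = 2.243 m/s; Re = 2.38×10^6; ε/D = 2.91×10^-4; f = 0.01515
h_f = f(L/D)V²/2g = 6.807 m
Total head H = z + h_f = 50.5 + 6.807 = 57.31 m
P_hyd = ρgQH = 720.0·9.81·0.352·57.31 = 142.5 kW
P_shaft = P_hyd/η = 142.5/0.64 = 222.6 kW

P_shaft ≈ 223 kW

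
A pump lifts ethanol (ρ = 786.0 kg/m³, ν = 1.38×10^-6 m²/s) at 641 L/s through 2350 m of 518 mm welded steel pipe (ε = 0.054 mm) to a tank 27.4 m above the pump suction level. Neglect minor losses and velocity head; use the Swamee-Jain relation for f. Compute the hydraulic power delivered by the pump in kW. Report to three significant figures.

V = 4Q/(πD²) = 3.042 m/s; Re = 1.14×10^6; ε/D = 1.04×10^-4; f = 0.01343
h_f = f(L/D)V²/2g = 28.73 m
Total head H = z + h_f = 27.4 + 28.73 = 56.13 m
P_hyd = ρgQH = 786.0·9.81·0.641·56.13 = 277.4 kW

P_hyd ≈ 277 kW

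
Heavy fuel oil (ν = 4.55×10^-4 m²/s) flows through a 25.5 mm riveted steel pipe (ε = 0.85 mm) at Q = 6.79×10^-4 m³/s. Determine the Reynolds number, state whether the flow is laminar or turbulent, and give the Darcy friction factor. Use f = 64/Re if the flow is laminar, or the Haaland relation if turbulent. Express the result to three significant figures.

V = 4Q/(πD²) = 1.330 m/s
Re = VD/ν = 1.330·0.0255/4.55×10^-4 = 74.5
Re < 2300 → laminar → f = 64/Re = 0.8589

Re ≈ 74.5; laminar; f = 64/Re ≈ 0.859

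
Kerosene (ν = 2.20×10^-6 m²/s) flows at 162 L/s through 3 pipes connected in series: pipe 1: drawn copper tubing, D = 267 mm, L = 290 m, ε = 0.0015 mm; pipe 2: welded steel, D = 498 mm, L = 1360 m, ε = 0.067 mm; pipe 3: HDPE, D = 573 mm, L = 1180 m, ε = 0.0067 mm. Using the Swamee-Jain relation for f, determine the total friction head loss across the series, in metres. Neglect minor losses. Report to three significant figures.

Pipe 1: V = 2.893 m/s, Re = 3.51×10^5, ε/D = 5.62×10^-6, f = 0.01403, h_1 = f(L/D)V²/2g = 6.503 m
Pipe 2: V = 0.8317 m/s, Re = 1.88×10^5, ε/D = 1.35×10^-4, f = 0.01681, h_2 = f(L/D)V²/2g = 1.618 m
Pipe 3: V = 0.6282 m/s, Re = 1.64×10^5, ε/D = 1.17×10^-5, f = 0.01625, h_3 = f(L/D)V²/2g = 0.6733 m
Series → Q common, losses add: H = Σh = 8.795 m

H ≈ 8.79 m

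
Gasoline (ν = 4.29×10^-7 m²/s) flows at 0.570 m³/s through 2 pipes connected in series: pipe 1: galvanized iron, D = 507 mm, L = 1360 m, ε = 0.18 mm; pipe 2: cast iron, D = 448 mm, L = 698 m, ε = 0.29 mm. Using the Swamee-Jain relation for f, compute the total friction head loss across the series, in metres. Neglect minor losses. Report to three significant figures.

Pipe 1: V = 2.823 m/s, Re = 3.34×10^6, ε/D = 3.55×10^-4, f = 0.01575, h_1 = f(L/D)V²/2g = 17.16 m
Pipe 2: V = 3.616 m/s, Re = 3.78×10^6, ε/D = 6.47×10^-4, f = 0.01787, h_2 = f(L/D)V²/2g = 18.56 m
Series → Q common, losses add: H = Σh = 35.72 m

H ≈ 35.7 m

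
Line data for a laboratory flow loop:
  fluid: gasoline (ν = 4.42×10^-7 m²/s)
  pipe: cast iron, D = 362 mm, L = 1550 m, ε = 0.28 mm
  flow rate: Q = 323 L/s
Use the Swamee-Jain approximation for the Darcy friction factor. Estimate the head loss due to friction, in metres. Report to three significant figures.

h_f ≈ 40.1 m

V = 4Q/(πD²) = 4·0.323/(π·0.362²) = 3.138 m/s
Re = VD/ν = 3.138·0.362/4.42×10^-7 = 2.57×10^6 → turbulent
ε/D = 0.28/362 = 7.73×10^-4
Swamee-Jain: f = 0.01866
h_f = f(L/D)V²/(2g) = 0.01866·(1550/0.362)·3.138²/(2·9.81) = 40.12 m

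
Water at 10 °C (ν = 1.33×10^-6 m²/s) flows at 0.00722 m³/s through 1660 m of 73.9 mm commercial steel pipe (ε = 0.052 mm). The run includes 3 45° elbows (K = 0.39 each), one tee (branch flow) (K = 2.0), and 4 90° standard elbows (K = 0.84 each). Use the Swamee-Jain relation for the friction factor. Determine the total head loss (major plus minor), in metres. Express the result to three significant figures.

V = 4Q/(πD²) = 1.683 m/s; V²/2g = 0.1444 m
Re = 9.35×10^4, ε/D = 7.04×10^-4 → f = 0.02141 (Swamee-Jain)
Major: h_f = f(L/D)·V²/2g = 0.02141·22463·0.1444 = 69.47 m
Minor: ΣK = 6.53; h_m = ΣK·V²/2g = 0.9430 m
Total H_L = 69.47 + 0.9430 = 70.41 m

H_L ≈ 70.4 m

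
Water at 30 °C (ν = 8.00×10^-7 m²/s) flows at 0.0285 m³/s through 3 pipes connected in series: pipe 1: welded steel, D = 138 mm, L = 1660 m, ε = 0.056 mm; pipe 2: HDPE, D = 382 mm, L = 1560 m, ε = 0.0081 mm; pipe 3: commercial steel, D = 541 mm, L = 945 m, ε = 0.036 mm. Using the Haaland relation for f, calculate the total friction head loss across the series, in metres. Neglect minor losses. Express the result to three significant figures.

H ≈ 39.0 m

Pipe 1: V = 1.905 m/s, Re = 3.29×10^5, ε/D = 4.06×10^-4, f = 0.01739, h_1 = f(L/D)V²/2g = 38.71 m
Pipe 2: V = 0.2487 m/s, Re = 1.19×10^5, ε/D = 2.12×10^-5, f = 0.01729, h_2 = f(L/D)V²/2g = 0.2226 m
Pipe 3: V = 0.1240 m/s, Re = 8.38×10^4, ε/D = 6.65×10^-5, f = 0.01875, h_3 = f(L/D)V²/2g = 0.02566 m
Series → Q common, losses add: H = Σh = 38.95 m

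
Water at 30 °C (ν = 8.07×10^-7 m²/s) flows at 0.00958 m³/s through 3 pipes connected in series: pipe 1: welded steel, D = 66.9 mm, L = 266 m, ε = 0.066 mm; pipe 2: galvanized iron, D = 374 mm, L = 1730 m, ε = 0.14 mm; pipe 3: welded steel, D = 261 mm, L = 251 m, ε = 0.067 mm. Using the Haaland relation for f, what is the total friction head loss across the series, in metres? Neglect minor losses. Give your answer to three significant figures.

Pipe 1: V = 2.725 m/s, Re = 2.26×10^5, ε/D = 9.87×10^-4, f = 0.02073, h_1 = f(L/D)V²/2g = 31.20 m
Pipe 2: V = 0.08720 m/s, Re = 4.04×10^4, ε/D = 3.74×10^-4, f = 0.02275, h_2 = f(L/D)V²/2g = 0.04079 m
Pipe 3: V = 0.1791 m/s, Re = 5.79×10^4, ε/D = 2.57×10^-4, f = 0.02089, h_3 = f(L/D)V²/2g = 0.03283 m
Series → Q common, losses add: H = Σh = 31.27 m

H ≈ 31.3 m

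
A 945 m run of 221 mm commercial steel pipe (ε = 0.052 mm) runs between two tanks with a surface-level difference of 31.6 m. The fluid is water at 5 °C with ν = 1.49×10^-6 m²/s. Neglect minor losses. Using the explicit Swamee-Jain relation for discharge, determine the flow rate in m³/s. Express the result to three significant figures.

Q ≈ 0.116 m³/s

Swamee-Jain (Type II): Q = -0.965·√(gD⁵h_f/L)·ln[ε/(3.7D) + √(3.17ν²L/(gD³h_f))]
√(gD⁵h_f/L) = √(9.81·0.221⁵·31.6/945) = 0.01315
ε/(3.7D) = 6.36×10^-5; √(3.17ν²L/(gD³h_f)) = 4.46×10^-5
Q = -0.965·0.01315·ln(1.082×10^-4) = 0.1159 m³/s
Check: V = 3.02 m/s, Re = 4.48×10^5, f = 0.01597, h_f = 31.8 m ≈ 31.6 m ✓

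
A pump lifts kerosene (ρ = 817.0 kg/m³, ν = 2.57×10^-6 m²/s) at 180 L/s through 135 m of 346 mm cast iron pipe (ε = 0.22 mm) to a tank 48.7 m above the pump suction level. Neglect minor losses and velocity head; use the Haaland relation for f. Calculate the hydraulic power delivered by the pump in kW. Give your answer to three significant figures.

V = 4Q/(πD²) = 1.914 m/s; Re = 2.58×10^5; ε/D = 6.36×10^-4; f = 0.01899
h_f = f(L/D)V²/2g = 1.384 m
Total head H = z + h_f = 48.7 + 1.384 = 50.08 m
P_hyd = ρgQH = 817.0·9.81·0.180·50.08 = 72.25 kW

P_hyd ≈ 72.3 kW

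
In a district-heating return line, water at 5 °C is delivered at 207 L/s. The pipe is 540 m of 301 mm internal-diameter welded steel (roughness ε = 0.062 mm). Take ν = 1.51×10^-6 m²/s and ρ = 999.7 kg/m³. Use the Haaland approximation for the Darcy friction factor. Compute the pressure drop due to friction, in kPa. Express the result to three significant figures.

V = 4Q/(πD²) = 4·0.207/(π·0.301²) = 2.909 m/s
Re = VD/ν = 2.909·0.301/1.51×10^-6 = 5.80×10^5 → turbulent
ε/D = 0.062/301 = 2.06×10^-4
Haaland: f = 0.01517
h_f = f(L/D)V²/(2g) = 0.01517·(540/0.301)·2.909²/(2·9.81) = 11.74 m
Δp = ρg·h_f = 999.7·9.81·11.74 = 115.1 kPa

Δp ≈ 115 kPa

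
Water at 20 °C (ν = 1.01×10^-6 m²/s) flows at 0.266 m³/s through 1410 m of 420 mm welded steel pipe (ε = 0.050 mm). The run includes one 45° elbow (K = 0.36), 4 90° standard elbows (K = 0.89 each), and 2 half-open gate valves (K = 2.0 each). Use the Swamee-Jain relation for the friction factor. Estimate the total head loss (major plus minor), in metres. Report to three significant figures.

H_L ≈ 10.3 m

V = 4Q/(πD²) = 1.920 m/s; V²/2g = 0.1879 m
Re = 7.98×10^5, ε/D = 1.19×10^-4 → f = 0.01403 (Swamee-Jain)
Major: h_f = f(L/D)·V²/2g = 0.01403·3357·0.1879 = 8.852 m
Minor: ΣK = 7.92; h_m = ΣK·V²/2g = 1.488 m
Total H_L = 8.852 + 1.488 = 10.34 m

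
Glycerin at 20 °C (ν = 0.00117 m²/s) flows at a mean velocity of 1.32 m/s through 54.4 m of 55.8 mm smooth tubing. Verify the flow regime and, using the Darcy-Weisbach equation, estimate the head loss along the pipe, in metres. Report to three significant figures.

Re = VD/ν = 1.32·0.05580/0.00117 = 63.0 → laminar (Re < 2300)
f = 64/Re = 1.017
h_f = f(L/D)V²/(2g) = 1.017·(54.4/0.05580)·1.32²/(2·9.81) = 88.02 m

h_f ≈ 88.0 m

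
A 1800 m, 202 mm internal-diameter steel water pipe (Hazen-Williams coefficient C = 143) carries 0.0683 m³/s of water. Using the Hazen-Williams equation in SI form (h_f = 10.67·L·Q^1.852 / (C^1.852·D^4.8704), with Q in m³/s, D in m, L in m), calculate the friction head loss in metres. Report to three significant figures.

h_f ≈ 32.8 m

h_f = 10.67·1800·0.0683^1.852 / (143^1.852·0.202^4.8704) = 32.83 m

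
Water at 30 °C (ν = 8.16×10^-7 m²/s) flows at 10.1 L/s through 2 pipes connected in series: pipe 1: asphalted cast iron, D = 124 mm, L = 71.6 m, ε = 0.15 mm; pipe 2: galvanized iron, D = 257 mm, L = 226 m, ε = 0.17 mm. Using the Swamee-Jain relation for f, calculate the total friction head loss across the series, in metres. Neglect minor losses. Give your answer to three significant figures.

H ≈ 0.504 m

Pipe 1: V = 0.8364 m/s, Re = 1.27×10^5, ε/D = 0.00121, f = 0.02261, h_1 = f(L/D)V²/2g = 0.4655 m
Pipe 2: V = 0.1947 m/s, Re = 6.13×10^4, ε/D = 6.61×10^-4, f = 0.02246, h_2 = f(L/D)V²/2g = 0.03815 m
Series → Q common, losses add: H = Σh = 0.5037 m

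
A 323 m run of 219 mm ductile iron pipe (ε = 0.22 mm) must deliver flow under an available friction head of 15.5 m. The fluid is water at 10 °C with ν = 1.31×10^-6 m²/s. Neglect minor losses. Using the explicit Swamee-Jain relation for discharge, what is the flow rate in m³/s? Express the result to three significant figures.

Swamee-Jain (Type II): Q = -0.965·√(gD⁵h_f/L)·ln[ε/(3.7D) + √(3.17ν²L/(gD³h_f))]
√(gD⁵h_f/L) = √(9.81·0.219⁵·15.5/323) = 0.01540
ε/(3.7D) = 2.72×10^-4; √(3.17ν²L/(gD³h_f)) = 3.32×10^-5
Q = -0.965·0.01540·ln(3.047×10^-4) = 0.1203 m³/s
Check: V = 3.19 m/s, Re = 5.34×10^5, f = 0.02034, h_f = 15.6 m ≈ 15.5 m ✓

Q ≈ 0.120 m³/s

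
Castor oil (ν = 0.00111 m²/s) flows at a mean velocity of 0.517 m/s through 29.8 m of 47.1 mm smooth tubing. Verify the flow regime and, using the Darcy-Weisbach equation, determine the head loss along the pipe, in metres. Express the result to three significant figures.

h_f ≈ 25.1 m

Re = VD/ν = 0.517·0.04710/0.00111 = 21.9 → laminar (Re < 2300)
f = 64/Re = 2.917
h_f = f(L/D)V²/(2g) = 2.917·(29.8/0.04710)·0.517²/(2·9.81) = 25.15 m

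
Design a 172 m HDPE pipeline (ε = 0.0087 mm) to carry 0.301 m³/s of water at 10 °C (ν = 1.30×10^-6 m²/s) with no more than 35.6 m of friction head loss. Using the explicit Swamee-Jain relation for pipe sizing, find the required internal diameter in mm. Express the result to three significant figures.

Swamee-Jain (Type III): D = 0.66·[ε^1.25·(LQ²/(gh_f))^4.75 + ν·Q^9.4·(L/(gh_f))^5.2]^0.04
LQ²/(gh_f) = 0.04462; L/(gh_f) = 0.4925
Term 1 = ε^1.25·(…)^4.75 = 1.82×10^-13; Term 2 = ν·Q^9.4·(…)^5.2 = 4.10×10^-13
D = 0.66·(1.82×10^-13 + 4.10×10^-13)^0.04 = 0.2140 m = 214 mm
Check: V = 8.37 m/s, Re = 1.38×10^6, f = 0.01207, h_f = 34.6 m ≈ 35.6 m ✓

D ≈ 214 mm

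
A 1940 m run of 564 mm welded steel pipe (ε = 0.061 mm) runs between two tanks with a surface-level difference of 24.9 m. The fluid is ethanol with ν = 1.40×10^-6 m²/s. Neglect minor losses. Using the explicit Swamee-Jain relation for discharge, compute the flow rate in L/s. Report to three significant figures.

Q ≈ 817 L/s

Swamee-Jain (Type II): Q = -0.965·√(gD⁵h_f/L)·ln[ε/(3.7D) + √(3.17ν²L/(gD³h_f))]
√(gD⁵h_f/L) = √(9.81·0.564⁵·24.9/1940) = 0.08477
ε/(3.7D) = 2.92×10^-5; √(3.17ν²L/(gD³h_f)) = 1.66×10^-5
Q = -0.965·0.08477·ln(4.582×10^-5) = 0.8173 m³/s
Check: V = 3.27 m/s, Re = 1.32×10^6, f = 0.01335, h_f = 25.0 m ≈ 24.9 m ✓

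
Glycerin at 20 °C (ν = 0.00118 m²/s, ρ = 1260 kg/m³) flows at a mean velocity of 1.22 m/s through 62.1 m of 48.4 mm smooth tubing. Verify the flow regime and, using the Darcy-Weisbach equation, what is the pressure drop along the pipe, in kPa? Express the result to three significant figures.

Δp ≈ 1540 kPa

Re = VD/ν = 1.22·0.04840/0.00118 = 50.0 → laminar (Re < 2300)
f = 64/Re = 1.279
h_f = f(L/D)V²/(2g) = 1.279·(62.1/0.04840)·1.22²/(2·9.81) = 124.5 m
Δp = ρg·h_f = 1260·9.81·124.5 = 1539 kPa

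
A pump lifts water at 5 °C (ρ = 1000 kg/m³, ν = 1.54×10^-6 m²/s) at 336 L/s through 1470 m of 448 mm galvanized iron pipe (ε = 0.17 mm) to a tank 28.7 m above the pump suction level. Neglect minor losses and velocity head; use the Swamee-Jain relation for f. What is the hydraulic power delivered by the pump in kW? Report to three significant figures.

V = 4Q/(πD²) = 2.132 m/s; Re = 6.20×10^5; ε/D = 3.79×10^-4; f = 0.01677
h_f = f(L/D)V²/2g = 12.74 m
Total head H = z + h_f = 28.7 + 12.74 = 41.44 m
P_hyd = ρgQH = 1000·9.81·0.336·41.44 = 136.6 kW

P_hyd ≈ 137 kW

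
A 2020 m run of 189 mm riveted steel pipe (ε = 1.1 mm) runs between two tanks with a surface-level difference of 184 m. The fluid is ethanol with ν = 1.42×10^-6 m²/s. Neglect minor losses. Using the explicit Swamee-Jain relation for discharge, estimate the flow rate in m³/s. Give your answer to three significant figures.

Q ≈ 0.0911 m³/s

Swamee-Jain (Type II): Q = -0.965·√(gD⁵h_f/L)·ln[ε/(3.7D) + √(3.17ν²L/(gD³h_f))]
√(gD⁵h_f/L) = √(9.81·0.189⁵·184/2020) = 0.01468
ε/(3.7D) = 0.00157; √(3.17ν²L/(gD³h_f)) = 3.26×10^-5
Q = -0.965·0.01468·ln(0.001606) = 0.09115 m³/s
Check: V = 3.25 m/s, Re = 4.32×10^5, f = 0.03212, h_f = 185 m ≈ 184 m ✓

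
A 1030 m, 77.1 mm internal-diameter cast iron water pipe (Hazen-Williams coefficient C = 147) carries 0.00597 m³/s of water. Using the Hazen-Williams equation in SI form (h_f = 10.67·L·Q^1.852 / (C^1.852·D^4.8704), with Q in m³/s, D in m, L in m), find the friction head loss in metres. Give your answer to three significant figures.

h_f = 10.67·1030·0.00597^1.852 / (147^1.852·0.0771^4.8704) = 21.32 m

h_f ≈ 21.3 m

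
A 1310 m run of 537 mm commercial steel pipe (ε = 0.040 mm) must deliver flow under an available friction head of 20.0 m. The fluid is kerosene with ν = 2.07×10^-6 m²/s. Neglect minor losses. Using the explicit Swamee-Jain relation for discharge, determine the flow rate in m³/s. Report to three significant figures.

Swamee-Jain (Type II): Q = -0.965·√(gD⁵h_f/L)·ln[ε/(3.7D) + √(3.17ν²L/(gD³h_f))]
√(gD⁵h_f/L) = √(9.81·0.537⁵·20.0/1310) = 0.08178
ε/(3.7D) = 2.01×10^-5; √(3.17ν²L/(gD³h_f)) = 2.42×10^-5
Q = -0.965·0.08178·ln(4.433×10^-5) = 0.7911 m³/s
Check: V = 3.49 m/s, Re = 9.06×10^5, f = 0.01324, h_f = 20.1 m ≈ 20.0 m ✓

Q ≈ 0.791 m³/s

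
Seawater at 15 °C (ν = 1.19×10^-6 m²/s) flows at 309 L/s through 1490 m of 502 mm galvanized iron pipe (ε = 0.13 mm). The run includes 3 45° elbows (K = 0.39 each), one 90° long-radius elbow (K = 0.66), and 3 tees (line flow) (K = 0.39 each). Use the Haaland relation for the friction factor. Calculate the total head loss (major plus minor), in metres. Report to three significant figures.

H_L ≈ 6.10 m

V = 4Q/(πD²) = 1.561 m/s; V²/2g = 0.1242 m
Re = 6.59×10^5, ε/D = 2.59×10^-4 → f = 0.01554 (Haaland)
Major: h_f = f(L/D)·V²/2g = 0.01554·2968·0.1242 = 5.729 m
Minor: ΣK = 3.00; h_m = ΣK·V²/2g = 0.3727 m
Total H_L = 5.729 + 0.3727 = 6.102 m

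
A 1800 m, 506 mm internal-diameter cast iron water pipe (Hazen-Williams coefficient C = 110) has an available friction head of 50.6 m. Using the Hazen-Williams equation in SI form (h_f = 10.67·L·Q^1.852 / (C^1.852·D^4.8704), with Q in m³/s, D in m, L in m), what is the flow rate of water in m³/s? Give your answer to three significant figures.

Rearranging: Q = [h_f·C^1.852·D^4.8704 / (10.67·L)]^(1/1.852)
Q = [50.6·110^1.852·0.506^4.8704 / (10.67·1800)]^0.540 = 0.7424 m³/s

Q ≈ 0.742 m³/s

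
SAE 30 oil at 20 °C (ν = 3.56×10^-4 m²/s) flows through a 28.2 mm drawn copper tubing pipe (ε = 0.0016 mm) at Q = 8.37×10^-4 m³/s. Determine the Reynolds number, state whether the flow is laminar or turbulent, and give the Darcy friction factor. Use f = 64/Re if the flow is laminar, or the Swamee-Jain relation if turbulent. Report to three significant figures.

Re ≈ 106; laminar; f = 64/Re ≈ 0.603

V = 4Q/(πD²) = 1.340 m/s
Re = VD/ν = 1.340·0.0282/3.56×10^-4 = 106
Re < 2300 → laminar → f = 64/Re = 0.6029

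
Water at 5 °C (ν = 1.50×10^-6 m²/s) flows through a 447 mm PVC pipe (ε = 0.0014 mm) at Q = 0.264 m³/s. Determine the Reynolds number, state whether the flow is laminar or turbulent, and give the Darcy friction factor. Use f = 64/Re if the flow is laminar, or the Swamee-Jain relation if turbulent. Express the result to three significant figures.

Re ≈ 5.01×10^5; turbulent; f ≈ 0.0131

V = 4Q/(πD²) = 1.682 m/s
Re = VD/ν = 1.682·0.447/1.50×10^-6 = 5.01×10^5
Re > 4000 → turbulent; ε/D = 3.13×10^-6
Swamee-Jain: f = 0.01314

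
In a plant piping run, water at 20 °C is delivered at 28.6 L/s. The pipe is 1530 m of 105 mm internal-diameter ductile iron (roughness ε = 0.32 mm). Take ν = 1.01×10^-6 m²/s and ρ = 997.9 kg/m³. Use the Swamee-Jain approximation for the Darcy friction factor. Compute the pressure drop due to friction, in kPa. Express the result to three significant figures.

Δp ≈ 2130 kPa

V = 4Q/(πD²) = 4·0.0286/(π·0.105²) = 3.303 m/s
Re = VD/ν = 3.303·0.105/1.01×10^-6 = 3.43×10^5 → turbulent
ε/D = 0.32/105 = 0.00305
Swamee-Jain: f = 0.02681
h_f = f(L/D)V²/(2g) = 0.02681·(1530/0.105)·3.303²/(2·9.81) = 217.2 m
Δp = ρg·h_f = 997.9·9.81·217.2 = 2126 kPa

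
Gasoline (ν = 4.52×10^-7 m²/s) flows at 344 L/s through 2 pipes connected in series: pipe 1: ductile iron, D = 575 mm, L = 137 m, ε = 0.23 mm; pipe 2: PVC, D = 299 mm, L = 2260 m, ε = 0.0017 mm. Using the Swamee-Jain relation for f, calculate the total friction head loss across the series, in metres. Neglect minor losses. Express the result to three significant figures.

Pipe 1: V = 1.325 m/s, Re = 1.69×10^6, ε/D = 4.00×10^-4, f = 0.01633, h_1 = f(L/D)V²/2g = 0.3481 m
Pipe 2: V = 4.899 m/s, Re = 3.24×10^6, ε/D = 5.69×10^-6, f = 0.009906, h_2 = f(L/D)V²/2g = 91.60 m
Series → Q common, losses add: H = Σh = 91.94 m

H ≈ 91.9 m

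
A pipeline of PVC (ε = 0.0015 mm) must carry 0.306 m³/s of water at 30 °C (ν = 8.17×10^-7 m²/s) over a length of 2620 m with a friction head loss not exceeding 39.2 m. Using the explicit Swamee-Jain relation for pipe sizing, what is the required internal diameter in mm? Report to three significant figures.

Swamee-Jain (Type III): D = 0.66·[ε^1.25·(LQ²/(gh_f))^4.75 + ν·Q^9.4·(L/(gh_f))^5.2]^0.04
LQ²/(gh_f) = 0.6380; L/(gh_f) = 6.813
Term 1 = ε^1.25·(…)^4.75 = 6.21×10^-9; Term 2 = ν·Q^9.4·(…)^5.2 = 2.58×10^-7
D = 0.66·(6.21×10^-9 + 2.58×10^-7)^0.04 = 0.3601 m = 360 mm
Check: V = 3.00 m/s, Re = 1.32×10^6, f = 0.01120, h_f = 37.5 m ≈ 39.2 m ✓

D ≈ 360 mm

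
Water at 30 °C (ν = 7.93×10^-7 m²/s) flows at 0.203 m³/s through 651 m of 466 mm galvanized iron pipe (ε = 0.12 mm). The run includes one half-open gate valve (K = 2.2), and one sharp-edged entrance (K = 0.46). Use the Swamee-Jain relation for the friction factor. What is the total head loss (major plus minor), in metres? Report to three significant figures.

V = 4Q/(πD²) = 1.190 m/s; V²/2g = 0.07221 m
Re = 6.99×10^5, ε/D = 2.58×10^-4 → f = 0.01566 (Swamee-Jain)
Major: h_f = f(L/D)·V²/2g = 0.01566·1397·0.07221 = 1.580 m
Minor: ΣK = 2.66; h_m = ΣK·V²/2g = 0.1921 m
Total H_L = 1.580 + 0.1921 = 1.772 m

H_L ≈ 1.77 m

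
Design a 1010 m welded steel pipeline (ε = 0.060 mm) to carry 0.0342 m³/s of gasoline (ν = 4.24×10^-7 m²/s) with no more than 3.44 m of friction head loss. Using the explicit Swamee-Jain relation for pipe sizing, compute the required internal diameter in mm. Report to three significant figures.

D ≈ 218 mm

Swamee-Jain (Type III): D = 0.66·[ε^1.25·(LQ²/(gh_f))^4.75 + ν·Q^9.4·(L/(gh_f))^5.2]^0.04
LQ²/(gh_f) = 0.03501; L/(gh_f) = 29.93
Term 1 = ε^1.25·(…)^4.75 = 6.42×10^-13; Term 2 = ν·Q^9.4·(…)^5.2 = 3.33×10^-13
D = 0.66·(6.42×10^-13 + 3.33×10^-13)^0.04 = 0.2183 m = 218 mm
Check: V = 0.914 m/s, Re = 4.70×10^5, f = 0.01624, h_f = 3.20 m ≈ 3.44 m ✓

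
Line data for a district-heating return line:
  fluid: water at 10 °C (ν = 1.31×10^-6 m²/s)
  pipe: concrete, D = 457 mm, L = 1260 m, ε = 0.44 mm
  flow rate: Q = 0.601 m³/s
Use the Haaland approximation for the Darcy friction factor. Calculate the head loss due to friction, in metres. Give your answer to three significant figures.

h_f ≈ 37.2 m

V = 4Q/(πD²) = 4·0.601/(π·0.457²) = 3.664 m/s
Re = VD/ν = 3.664·0.457/1.31×10^-6 = 1.28×10^6 → turbulent
ε/D = 0.44/457 = 9.63×10^-4
Haaland: f = 0.01971
h_f = f(L/D)V²/(2g) = 0.01971·(1260/0.457)·3.664²/(2·9.81) = 37.18 m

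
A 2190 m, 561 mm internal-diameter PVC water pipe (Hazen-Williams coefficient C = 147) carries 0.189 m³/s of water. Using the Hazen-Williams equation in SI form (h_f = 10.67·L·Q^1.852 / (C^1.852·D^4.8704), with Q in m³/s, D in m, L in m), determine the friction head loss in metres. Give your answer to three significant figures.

h_f = 10.67·2190·0.189^1.852 / (147^1.852·0.561^4.8704) = 1.727 m

h_f ≈ 1.73 m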